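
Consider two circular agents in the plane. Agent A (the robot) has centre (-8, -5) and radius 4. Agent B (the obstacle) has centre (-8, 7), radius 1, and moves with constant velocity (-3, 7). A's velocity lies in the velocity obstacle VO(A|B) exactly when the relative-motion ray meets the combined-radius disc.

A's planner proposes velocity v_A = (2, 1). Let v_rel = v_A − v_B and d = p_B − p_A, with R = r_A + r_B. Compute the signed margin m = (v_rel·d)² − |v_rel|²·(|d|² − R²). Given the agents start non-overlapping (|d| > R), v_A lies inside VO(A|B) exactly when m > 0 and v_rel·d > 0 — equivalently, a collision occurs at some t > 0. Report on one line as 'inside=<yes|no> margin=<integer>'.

d = (0, 12),  |d|² = 144;  R = 4+1 = 5,  c = 144−5² = 119
v_rel = (5, -6),  |v_rel|² = 61;  v_rel·d = (5)·(0) + (-6)·(12) = -72
61·t² + 144·t + 119 = 0  ⇒  m = (-72)² − 61·119 = -2075
m = -2075 < 0,  v_rel·d = -72 < 0  ⇒  outside

inside=no margin=-2075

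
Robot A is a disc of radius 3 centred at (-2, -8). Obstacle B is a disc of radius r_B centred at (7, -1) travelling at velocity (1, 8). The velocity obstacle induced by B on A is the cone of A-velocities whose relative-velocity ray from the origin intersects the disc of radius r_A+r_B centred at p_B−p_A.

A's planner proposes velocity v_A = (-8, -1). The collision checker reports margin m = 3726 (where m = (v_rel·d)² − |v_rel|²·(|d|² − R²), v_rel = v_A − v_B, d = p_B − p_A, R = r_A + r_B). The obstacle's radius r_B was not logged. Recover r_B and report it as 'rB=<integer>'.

m = 3726
d = (9, 7);  v_rel = (-9, -9),  |v_rel|² = 162
v_rel×d = (-9)·(7) − (-9)·(9) = 18
since m = R²·162 − 18²:  R² = (324 + 3726) / 162 = 25
R = √25 = 5  ⇒  r_B = 5 − 3 = 2

rB=2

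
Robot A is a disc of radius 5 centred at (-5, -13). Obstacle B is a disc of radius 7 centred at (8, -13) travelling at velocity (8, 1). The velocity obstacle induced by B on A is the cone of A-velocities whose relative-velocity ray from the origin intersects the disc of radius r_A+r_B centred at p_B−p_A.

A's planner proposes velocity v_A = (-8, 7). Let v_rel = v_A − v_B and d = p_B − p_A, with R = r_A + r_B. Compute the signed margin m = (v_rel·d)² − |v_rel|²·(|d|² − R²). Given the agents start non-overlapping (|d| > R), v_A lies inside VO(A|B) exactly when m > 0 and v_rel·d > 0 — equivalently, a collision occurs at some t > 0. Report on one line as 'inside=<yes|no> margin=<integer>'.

d = (13, 0),  |d|² = 169;  R = 5+7 = 12,  c = 169−12² = 25
v_rel = (-16, 6),  |v_rel|² = 292;  v_rel·d = (-16)·(13) + (6)·(0) = -208
292·t² + 416·t + 25 = 0  ⇒  m = (-208)² − 292·25 = 35964
m = 35964 > 0,  v_rel·d = -208 < 0  ⇒  outside

inside=no margin=35964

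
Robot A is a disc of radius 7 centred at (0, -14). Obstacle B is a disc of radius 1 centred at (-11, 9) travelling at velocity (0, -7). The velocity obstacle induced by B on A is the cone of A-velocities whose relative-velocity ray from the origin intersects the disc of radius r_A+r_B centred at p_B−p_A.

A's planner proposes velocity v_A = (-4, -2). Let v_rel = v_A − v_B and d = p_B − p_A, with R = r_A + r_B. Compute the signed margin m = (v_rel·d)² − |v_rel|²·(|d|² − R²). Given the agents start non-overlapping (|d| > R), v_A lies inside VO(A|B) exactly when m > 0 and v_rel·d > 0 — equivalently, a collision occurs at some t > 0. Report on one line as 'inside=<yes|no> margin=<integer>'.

d = (-11, 23),  |d|² = 650;  R = 7+1 = 8,  c = 650−8² = 586
v_rel = (-4, 5),  |v_rel|² = 41;  v_rel·d = (-4)·(-11) + (5)·(23) = 159
41·t² − 318·t + 586 = 0  ⇒  m = 159² − 41·586 = 1255
m = 1255 > 0,  v_rel·d = 159 > 0  ⇒  inside

inside=yes margin=1255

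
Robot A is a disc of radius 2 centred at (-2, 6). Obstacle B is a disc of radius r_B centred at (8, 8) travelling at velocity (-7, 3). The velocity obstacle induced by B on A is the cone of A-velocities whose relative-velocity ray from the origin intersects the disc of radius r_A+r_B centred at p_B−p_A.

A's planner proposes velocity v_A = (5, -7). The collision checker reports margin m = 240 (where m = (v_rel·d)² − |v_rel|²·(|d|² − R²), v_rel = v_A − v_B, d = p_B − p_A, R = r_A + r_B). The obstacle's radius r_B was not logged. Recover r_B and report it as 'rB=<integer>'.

m = 240
d = (10, 2);  v_rel = (12, -10),  |v_rel|² = 244
v_rel×d = (12)·(2) − (-10)·(10) = 124
since m = R²·244 − 124²:  R² = (15376 + 240) / 244 = 64
R = √64 = 8  ⇒  r_B = 8 − 2 = 6

rB=6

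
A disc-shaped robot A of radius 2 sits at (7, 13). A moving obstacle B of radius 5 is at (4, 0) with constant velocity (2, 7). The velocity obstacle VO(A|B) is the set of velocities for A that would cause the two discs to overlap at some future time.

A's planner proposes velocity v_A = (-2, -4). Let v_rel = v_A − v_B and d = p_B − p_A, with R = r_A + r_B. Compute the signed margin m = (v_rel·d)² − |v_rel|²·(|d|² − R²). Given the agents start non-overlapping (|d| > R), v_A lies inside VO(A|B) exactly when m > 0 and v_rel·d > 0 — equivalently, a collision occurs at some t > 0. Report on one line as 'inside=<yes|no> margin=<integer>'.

d = (-3, -13),  |d|² = 178;  R = 2+5 = 7,  c = 178−7² = 129
v_rel = (-4, -11),  |v_rel|² = 137;  v_rel·d = (-4)·(-3) + (-11)·(-13) = 155
137·t² − 310·t + 129 = 0  ⇒  m = 155² − 137·129 = 6352
m = 6352 > 0,  v_rel·d = 155 > 0  ⇒  inside

inside=yes margin=6352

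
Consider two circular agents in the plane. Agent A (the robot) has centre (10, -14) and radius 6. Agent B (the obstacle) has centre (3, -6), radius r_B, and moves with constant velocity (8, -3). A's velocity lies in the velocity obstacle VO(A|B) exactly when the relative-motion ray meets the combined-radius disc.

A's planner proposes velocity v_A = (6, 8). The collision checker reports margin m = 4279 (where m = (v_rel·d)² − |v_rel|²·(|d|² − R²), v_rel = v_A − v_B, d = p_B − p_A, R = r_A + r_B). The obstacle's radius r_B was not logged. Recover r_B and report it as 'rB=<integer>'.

m = 4279
d = (-7, 8);  v_rel = (-2, 11),  |v_rel|² = 125
v_rel×d = (-2)·(8) − (11)·(-7) = 61
since m = R²·125 − 61²:  R² = (3721 + 4279) / 125 = 64
R = √64 = 8  ⇒  r_B = 8 − 6 = 2

rB=2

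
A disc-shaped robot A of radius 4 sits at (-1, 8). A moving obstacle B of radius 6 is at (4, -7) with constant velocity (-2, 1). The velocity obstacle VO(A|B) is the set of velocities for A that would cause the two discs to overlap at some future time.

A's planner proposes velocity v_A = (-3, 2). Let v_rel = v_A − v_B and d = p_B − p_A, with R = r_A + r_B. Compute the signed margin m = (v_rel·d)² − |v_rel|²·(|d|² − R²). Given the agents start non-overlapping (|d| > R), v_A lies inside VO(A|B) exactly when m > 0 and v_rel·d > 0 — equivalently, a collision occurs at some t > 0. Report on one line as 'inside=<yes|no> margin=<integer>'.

d = (5, -15),  |d|² = 250;  R = 4+6 = 10,  c = 250−10² = 150
v_rel = (-1, 1),  |v_rel|² = 2;  v_rel·d = (-1)·(5) + (1)·(-15) = -20
2·t² + 40·t + 150 = 0  ⇒  m = (-20)² − 2·150 = 100
m = 100 > 0,  v_rel·d = -20 < 0  ⇒  outside

inside=no margin=100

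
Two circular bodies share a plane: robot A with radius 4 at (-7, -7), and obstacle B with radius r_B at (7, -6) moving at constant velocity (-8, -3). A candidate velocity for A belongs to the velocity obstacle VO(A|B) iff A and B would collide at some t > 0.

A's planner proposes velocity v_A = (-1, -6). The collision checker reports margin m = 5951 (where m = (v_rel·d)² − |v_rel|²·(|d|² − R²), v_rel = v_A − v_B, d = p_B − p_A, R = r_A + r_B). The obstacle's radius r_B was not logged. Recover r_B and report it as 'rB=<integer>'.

m = 5951
d = (14, 1);  v_rel = (7, -3),  |v_rel|² = 58
v_rel×d = (7)·(1) − (-3)·(14) = 49
since m = R²·58 − 49²:  R² = (2401 + 5951) / 58 = 144
R = √144 = 12  ⇒  r_B = 12 − 4 = 8

rB=8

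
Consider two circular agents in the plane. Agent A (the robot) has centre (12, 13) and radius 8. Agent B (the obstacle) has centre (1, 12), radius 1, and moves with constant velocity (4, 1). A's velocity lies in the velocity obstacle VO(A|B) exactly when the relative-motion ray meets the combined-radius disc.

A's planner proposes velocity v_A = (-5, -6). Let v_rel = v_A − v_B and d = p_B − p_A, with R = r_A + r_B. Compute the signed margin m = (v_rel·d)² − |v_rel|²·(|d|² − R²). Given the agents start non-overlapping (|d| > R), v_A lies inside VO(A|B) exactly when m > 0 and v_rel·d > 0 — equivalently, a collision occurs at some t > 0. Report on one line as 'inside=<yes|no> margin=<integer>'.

d = (-11, -1),  |d|² = 122;  R = 8+1 = 9,  c = 122−9² = 41
v_rel = (-9, -7),  |v_rel|² = 130;  v_rel·d = (-9)·(-11) + (-7)·(-1) = 106
130·t² − 212·t + 41 = 0  ⇒  m = 106² − 130·41 = 5906
m = 5906 > 0,  v_rel·d = 106 > 0  ⇒  inside

inside=yes margin=5906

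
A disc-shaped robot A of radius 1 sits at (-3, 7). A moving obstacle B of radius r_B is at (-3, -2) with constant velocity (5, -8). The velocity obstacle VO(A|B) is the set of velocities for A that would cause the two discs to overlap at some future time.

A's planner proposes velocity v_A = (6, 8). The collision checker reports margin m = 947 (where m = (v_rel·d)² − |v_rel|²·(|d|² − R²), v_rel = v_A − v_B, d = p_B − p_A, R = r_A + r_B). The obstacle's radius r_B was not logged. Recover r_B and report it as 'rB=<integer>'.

m = 947
d = (0, -9);  v_rel = (1, 16),  |v_rel|² = 257
v_rel×d = (1)·(-9) − (16)·(0) = -9
since m = R²·257 − (-9)²:  R² = (81 + 947) / 257 = 4
R = √4 = 2  ⇒  r_B = 2 − 1 = 1

rB=1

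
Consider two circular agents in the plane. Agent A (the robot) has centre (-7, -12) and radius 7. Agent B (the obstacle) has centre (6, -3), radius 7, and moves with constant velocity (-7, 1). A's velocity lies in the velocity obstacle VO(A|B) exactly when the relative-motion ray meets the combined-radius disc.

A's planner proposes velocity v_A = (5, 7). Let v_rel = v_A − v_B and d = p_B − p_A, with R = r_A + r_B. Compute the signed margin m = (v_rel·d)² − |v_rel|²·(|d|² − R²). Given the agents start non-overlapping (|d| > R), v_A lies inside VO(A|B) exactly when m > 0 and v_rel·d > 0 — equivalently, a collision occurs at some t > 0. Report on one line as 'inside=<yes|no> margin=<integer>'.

d = (13, 9),  |d|² = 250;  R = 7+7 = 14,  c = 250−14² = 54
v_rel = (12, 6),  |v_rel|² = 180;  v_rel·d = (12)·(13) + (6)·(9) = 210
180·t² − 420·t + 54 = 0  ⇒  m = 210² − 180·54 = 34380
m = 34380 > 0,  v_rel·d = 210 > 0  ⇒  inside

inside=yes margin=34380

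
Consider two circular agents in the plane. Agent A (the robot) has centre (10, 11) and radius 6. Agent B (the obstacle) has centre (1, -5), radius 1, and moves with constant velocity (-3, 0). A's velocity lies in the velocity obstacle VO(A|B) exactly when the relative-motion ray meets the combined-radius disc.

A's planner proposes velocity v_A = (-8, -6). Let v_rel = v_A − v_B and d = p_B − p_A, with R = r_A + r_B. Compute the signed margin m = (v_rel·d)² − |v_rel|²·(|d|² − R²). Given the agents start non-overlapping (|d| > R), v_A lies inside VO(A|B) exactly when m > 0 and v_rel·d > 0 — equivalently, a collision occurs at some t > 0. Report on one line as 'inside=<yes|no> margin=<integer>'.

d = (-9, -16),  |d|² = 337;  R = 6+1 = 7,  c = 337−7² = 288
v_rel = (-5, -6),  |v_rel|² = 61;  v_rel·d = (-5)·(-9) + (-6)·(-16) = 141
61·t² − 282·t + 288 = 0  ⇒  m = 141² − 61·288 = 2313
m = 2313 > 0,  v_rel·d = 141 > 0  ⇒  inside

inside=yes margin=2313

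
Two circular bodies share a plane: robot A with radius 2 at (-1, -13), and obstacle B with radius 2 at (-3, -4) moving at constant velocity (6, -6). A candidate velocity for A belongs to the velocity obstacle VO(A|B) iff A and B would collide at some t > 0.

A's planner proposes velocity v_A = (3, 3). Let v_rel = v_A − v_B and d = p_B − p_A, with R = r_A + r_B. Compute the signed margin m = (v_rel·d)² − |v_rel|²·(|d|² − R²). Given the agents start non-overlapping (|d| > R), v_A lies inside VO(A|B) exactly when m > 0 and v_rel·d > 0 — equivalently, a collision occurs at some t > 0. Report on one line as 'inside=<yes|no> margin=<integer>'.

d = (-2, 9),  |d|² = 85;  R = 2+2 = 4,  c = 85−4² = 69
v_rel = (-3, 9),  |v_rel|² = 90;  v_rel·d = (-3)·(-2) + (9)·(9) = 87
90·t² − 174·t + 69 = 0  ⇒  m = 87² − 90·69 = 1359
m = 1359 > 0,  v_rel·d = 87 > 0  ⇒  inside

inside=yes margin=1359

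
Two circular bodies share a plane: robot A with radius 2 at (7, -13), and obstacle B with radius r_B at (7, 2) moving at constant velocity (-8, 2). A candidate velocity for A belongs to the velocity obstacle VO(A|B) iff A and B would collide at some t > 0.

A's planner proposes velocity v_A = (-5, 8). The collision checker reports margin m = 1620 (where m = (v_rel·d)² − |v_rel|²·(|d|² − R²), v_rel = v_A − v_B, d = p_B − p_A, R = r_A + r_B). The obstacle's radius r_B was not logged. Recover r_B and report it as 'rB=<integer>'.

m = 1620
d = (0, 15);  v_rel = (3, 6),  |v_rel|² = 45
v_rel×d = (3)·(15) − (6)·(0) = 45
since m = R²·45 − 45²:  R² = (2025 + 1620) / 45 = 81
R = √81 = 9  ⇒  r_B = 9 − 2 = 7

rB=7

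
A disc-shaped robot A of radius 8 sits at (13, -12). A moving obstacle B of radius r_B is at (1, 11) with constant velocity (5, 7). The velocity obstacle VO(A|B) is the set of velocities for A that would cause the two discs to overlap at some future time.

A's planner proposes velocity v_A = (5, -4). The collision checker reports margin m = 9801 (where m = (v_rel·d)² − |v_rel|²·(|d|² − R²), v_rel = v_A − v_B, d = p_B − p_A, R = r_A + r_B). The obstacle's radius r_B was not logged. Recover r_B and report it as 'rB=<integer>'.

m = 9801
d = (-12, 23);  v_rel = (0, -11),  |v_rel|² = 121
v_rel×d = (0)·(23) − (-11)·(-12) = -132
since m = R²·121 − (-132)²:  R² = (17424 + 9801) / 121 = 225
R = √225 = 15  ⇒  r_B = 15 − 8 = 7

rB=7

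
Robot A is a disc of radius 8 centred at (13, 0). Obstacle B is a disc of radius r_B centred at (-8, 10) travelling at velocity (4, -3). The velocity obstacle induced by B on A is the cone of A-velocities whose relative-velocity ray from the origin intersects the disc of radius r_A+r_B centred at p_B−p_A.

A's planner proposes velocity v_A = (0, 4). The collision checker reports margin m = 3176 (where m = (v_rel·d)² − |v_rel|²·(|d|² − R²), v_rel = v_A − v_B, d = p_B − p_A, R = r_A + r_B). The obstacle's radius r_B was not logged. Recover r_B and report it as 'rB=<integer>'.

m = 3176
d = (-21, 10);  v_rel = (-4, 7),  |v_rel|² = 65
v_rel×d = (-4)·(10) − (7)·(-21) = 107
since m = R²·65 − 107²:  R² = (11449 + 3176) / 65 = 225
R = √225 = 15  ⇒  r_B = 15 − 8 = 7

rB=7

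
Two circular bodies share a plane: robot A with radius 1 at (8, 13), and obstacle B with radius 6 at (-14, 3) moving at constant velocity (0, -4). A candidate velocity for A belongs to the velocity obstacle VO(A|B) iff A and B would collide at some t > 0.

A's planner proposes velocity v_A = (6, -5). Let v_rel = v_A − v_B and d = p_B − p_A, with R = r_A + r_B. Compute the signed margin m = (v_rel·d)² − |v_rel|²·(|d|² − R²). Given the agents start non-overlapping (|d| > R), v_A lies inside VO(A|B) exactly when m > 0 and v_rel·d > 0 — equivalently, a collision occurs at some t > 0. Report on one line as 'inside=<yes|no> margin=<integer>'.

d = (-22, -10),  |d|² = 584;  R = 1+6 = 7,  c = 584−7² = 535
v_rel = (6, -1),  |v_rel|² = 37;  v_rel·d = (6)·(-22) + (-1)·(-10) = -122
37·t² + 244·t + 535 = 0  ⇒  m = (-122)² − 37·535 = -4911
m = -4911 < 0,  v_rel·d = -122 < 0  ⇒  outside

inside=no margin=-4911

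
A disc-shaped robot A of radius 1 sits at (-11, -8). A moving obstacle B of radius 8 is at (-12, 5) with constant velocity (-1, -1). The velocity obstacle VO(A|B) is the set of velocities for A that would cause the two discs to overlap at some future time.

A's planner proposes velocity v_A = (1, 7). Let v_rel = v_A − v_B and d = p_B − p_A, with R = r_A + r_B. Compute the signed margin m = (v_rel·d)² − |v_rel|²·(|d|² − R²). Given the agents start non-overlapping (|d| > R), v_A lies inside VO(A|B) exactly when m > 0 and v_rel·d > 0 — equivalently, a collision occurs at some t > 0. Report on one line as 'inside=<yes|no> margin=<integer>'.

d = (-1, 13),  |d|² = 170;  R = 1+8 = 9,  c = 170−9² = 89
v_rel = (2, 8),  |v_rel|² = 68;  v_rel·d = (2)·(-1) + (8)·(13) = 102
68·t² − 204·t + 89 = 0  ⇒  m = 102² − 68·89 = 4352
m = 4352 > 0,  v_rel·d = 102 > 0  ⇒  inside

inside=yes margin=4352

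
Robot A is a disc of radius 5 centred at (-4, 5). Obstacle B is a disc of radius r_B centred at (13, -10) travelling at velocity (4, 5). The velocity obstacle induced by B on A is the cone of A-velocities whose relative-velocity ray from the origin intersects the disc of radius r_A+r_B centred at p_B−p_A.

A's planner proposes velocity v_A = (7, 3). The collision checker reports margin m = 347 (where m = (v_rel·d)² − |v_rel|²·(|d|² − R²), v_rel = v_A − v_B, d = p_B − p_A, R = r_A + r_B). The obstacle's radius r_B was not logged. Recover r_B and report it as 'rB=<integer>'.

m = 347
d = (17, -15);  v_rel = (3, -2),  |v_rel|² = 13
v_rel×d = (3)·(-15) − (-2)·(17) = -11
since m = R²·13 − (-11)²:  R² = (121 + 347) / 13 = 36
R = √36 = 6  ⇒  r_B = 6 − 5 = 1

rB=1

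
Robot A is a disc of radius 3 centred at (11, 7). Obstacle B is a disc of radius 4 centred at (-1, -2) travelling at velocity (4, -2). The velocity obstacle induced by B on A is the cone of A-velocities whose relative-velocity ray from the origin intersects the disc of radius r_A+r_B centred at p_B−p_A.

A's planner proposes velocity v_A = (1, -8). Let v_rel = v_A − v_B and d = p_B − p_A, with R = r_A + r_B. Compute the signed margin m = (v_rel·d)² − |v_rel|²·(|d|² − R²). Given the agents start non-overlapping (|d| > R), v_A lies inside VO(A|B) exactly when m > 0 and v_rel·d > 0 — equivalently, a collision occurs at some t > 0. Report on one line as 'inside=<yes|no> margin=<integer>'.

d = (-12, -9),  |d|² = 225;  R = 3+4 = 7,  c = 225−7² = 176
v_rel = (-3, -6),  |v_rel|² = 45;  v_rel·d = (-3)·(-12) + (-6)·(-9) = 90
45·t² − 180·t + 176 = 0  ⇒  m = 90² − 45·176 = 180
m = 180 > 0,  v_rel·d = 90 > 0  ⇒  inside

inside=yes margin=180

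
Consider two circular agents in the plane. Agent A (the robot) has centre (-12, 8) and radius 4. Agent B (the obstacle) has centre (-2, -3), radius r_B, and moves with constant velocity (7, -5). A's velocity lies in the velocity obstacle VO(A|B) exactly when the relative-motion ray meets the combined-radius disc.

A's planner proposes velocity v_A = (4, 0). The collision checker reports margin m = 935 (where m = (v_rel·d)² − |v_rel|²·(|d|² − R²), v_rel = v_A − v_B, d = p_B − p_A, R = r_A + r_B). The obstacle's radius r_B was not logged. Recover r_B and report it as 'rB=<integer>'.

m = 935
d = (10, -11);  v_rel = (-3, 5),  |v_rel|² = 34
v_rel×d = (-3)·(-11) − (5)·(10) = -17
since m = R²·34 − (-17)²:  R² = (289 + 935) / 34 = 36
R = √36 = 6  ⇒  r_B = 6 − 4 = 2

rB=2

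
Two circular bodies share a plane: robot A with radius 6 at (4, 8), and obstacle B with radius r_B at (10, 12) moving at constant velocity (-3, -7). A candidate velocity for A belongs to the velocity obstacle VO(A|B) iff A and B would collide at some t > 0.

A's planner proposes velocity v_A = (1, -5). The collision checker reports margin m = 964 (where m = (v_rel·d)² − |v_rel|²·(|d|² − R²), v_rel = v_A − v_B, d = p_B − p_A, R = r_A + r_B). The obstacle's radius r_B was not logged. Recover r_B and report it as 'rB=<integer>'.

m = 964
d = (6, 4);  v_rel = (4, 2),  |v_rel|² = 20
v_rel×d = (4)·(4) − (2)·(6) = 4
since m = R²·20 − 4²:  R² = (16 + 964) / 20 = 49
R = √49 = 7  ⇒  r_B = 7 − 6 = 1

rB=1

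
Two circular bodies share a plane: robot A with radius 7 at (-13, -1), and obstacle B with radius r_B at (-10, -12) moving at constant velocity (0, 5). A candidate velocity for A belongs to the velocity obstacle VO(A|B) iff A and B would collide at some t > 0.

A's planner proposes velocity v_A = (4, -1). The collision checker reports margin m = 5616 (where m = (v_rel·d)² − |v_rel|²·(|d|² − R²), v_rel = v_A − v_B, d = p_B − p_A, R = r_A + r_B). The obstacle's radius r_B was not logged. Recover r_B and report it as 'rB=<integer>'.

m = 5616
d = (3, -11);  v_rel = (4, -6),  |v_rel|² = 52
v_rel×d = (4)·(-11) − (-6)·(3) = -26
since m = R²·52 − (-26)²:  R² = (676 + 5616) / 52 = 121
R = √121 = 11  ⇒  r_B = 11 − 7 = 4

rB=4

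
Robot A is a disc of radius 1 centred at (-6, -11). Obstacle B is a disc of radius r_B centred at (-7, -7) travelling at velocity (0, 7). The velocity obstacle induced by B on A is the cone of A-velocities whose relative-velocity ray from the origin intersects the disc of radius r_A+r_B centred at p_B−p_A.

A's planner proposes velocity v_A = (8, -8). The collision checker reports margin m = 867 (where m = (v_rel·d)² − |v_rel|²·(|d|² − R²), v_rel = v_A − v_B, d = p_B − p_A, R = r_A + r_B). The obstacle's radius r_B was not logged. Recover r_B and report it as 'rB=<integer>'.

m = 867
d = (-1, 4);  v_rel = (8, -15),  |v_rel|² = 289
v_rel×d = (8)·(4) − (-15)·(-1) = 17
since m = R²·289 − 17²:  R² = (289 + 867) / 289 = 4
R = √4 = 2  ⇒  r_B = 2 − 1 = 1

rB=1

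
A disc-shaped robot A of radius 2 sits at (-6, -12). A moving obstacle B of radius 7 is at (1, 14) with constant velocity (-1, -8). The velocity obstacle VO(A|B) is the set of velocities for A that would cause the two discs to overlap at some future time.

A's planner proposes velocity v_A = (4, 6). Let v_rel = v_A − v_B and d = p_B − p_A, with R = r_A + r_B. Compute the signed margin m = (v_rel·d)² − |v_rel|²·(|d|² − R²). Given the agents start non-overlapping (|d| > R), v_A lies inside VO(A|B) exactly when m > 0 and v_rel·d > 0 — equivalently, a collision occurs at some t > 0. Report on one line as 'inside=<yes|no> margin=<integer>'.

d = (7, 26),  |d|² = 725;  R = 2+7 = 9,  c = 725−9² = 644
v_rel = (5, 14),  |v_rel|² = 221;  v_rel·d = (5)·(7) + (14)·(26) = 399
221·t² − 798·t + 644 = 0  ⇒  m = 399² − 221·644 = 16877
m = 16877 > 0,  v_rel·d = 399 > 0  ⇒  inside

inside=yes margin=16877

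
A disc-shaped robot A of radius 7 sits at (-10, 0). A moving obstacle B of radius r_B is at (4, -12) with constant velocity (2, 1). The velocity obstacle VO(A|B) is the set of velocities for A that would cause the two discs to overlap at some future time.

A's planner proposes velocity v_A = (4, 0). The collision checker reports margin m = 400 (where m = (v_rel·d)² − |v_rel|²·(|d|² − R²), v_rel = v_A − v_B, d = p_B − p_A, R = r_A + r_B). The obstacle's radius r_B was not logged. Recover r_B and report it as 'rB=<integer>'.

m = 400
d = (14, -12);  v_rel = (2, -1),  |v_rel|² = 5
v_rel×d = (2)·(-12) − (-1)·(14) = -10
since m = R²·5 − (-10)²:  R² = (100 + 400) / 5 = 100
R = √100 = 10  ⇒  r_B = 10 − 7 = 3

rB=3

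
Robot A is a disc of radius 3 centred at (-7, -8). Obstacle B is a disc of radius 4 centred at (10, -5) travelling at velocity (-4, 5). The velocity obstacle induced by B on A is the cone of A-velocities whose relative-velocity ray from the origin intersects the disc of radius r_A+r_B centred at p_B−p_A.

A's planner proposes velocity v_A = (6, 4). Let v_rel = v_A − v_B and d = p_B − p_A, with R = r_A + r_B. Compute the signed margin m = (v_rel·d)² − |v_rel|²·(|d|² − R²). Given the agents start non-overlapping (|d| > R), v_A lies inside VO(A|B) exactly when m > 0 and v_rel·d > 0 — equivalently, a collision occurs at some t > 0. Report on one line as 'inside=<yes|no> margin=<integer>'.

d = (17, 3),  |d|² = 298;  R = 3+4 = 7,  c = 298−7² = 249
v_rel = (10, -1),  |v_rel|² = 101;  v_rel·d = (10)·(17) + (-1)·(3) = 167
101·t² − 334·t + 249 = 0  ⇒  m = 167² − 101·249 = 2740
m = 2740 > 0,  v_rel·d = 167 > 0  ⇒  inside

inside=yes margin=2740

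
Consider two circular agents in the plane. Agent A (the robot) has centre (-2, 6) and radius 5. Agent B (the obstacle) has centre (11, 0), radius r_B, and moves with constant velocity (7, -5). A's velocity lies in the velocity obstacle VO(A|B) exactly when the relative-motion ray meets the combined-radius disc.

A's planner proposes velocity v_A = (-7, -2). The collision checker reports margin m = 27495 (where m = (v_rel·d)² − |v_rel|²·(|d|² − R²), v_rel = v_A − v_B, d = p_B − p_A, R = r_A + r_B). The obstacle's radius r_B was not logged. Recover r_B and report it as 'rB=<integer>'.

m = 27495
d = (13, -6);  v_rel = (-14, 3),  |v_rel|² = 205
v_rel×d = (-14)·(-6) − (3)·(13) = 45
since m = R²·205 − 45²:  R² = (2025 + 27495) / 205 = 144
R = √144 = 12  ⇒  r_B = 12 − 5 = 7

rB=7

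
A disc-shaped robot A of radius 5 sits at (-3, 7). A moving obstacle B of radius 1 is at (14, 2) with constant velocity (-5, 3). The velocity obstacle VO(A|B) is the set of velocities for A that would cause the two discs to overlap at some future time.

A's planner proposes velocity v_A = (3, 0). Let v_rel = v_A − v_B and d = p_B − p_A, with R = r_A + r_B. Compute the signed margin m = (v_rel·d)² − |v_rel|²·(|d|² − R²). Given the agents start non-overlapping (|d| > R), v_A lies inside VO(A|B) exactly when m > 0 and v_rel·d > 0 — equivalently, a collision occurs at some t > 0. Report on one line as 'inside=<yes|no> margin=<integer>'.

d = (17, -5),  |d|² = 314;  R = 5+1 = 6,  c = 314−6² = 278
v_rel = (8, -3),  |v_rel|² = 73;  v_rel·d = (8)·(17) + (-3)·(-5) = 151
73·t² − 302·t + 278 = 0  ⇒  m = 151² − 73·278 = 2507
m = 2507 > 0,  v_rel·d = 151 > 0  ⇒  inside

inside=yes margin=2507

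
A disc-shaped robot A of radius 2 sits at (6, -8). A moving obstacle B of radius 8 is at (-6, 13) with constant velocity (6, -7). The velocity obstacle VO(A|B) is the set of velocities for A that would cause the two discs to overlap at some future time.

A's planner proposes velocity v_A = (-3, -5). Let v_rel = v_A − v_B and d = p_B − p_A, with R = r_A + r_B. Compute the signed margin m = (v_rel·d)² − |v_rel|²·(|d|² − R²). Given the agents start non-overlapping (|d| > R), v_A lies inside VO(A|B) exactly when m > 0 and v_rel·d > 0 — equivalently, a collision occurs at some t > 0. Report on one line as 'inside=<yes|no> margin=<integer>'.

d = (-12, 21),  |d|² = 585;  R = 2+8 = 10,  c = 585−10² = 485
v_rel = (-9, 2),  |v_rel|² = 85;  v_rel·d = (-9)·(-12) + (2)·(21) = 150
85·t² − 300·t + 485 = 0  ⇒  m = 150² − 85·485 = -18725
m = -18725 < 0,  v_rel·d = 150 > 0  ⇒  outside

inside=no margin=-18725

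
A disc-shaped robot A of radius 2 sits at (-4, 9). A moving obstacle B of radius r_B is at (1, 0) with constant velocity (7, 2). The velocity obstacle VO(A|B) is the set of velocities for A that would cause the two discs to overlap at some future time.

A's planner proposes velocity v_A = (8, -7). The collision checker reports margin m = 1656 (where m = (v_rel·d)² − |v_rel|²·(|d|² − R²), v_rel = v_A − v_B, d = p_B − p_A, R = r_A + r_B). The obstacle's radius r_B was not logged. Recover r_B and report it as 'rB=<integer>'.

m = 1656
d = (5, -9);  v_rel = (1, -9),  |v_rel|² = 82
v_rel×d = (1)·(-9) − (-9)·(5) = 36
since m = R²·82 − 36²:  R² = (1296 + 1656) / 82 = 36
R = √36 = 6  ⇒  r_B = 6 − 2 = 4

rB=4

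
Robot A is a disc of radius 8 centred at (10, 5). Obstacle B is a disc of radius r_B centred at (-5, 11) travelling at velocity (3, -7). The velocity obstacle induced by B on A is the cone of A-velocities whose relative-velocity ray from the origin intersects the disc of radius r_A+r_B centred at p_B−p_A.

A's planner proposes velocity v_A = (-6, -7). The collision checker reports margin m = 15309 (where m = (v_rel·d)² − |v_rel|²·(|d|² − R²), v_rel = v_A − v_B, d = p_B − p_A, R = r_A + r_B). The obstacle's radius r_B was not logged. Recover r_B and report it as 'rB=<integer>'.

m = 15309
d = (-15, 6);  v_rel = (-9, 0),  |v_rel|² = 81
v_rel×d = (-9)·(6) − (0)·(-15) = -54
since m = R²·81 − (-54)²:  R² = (2916 + 15309) / 81 = 225
R = √225 = 15  ⇒  r_B = 15 − 8 = 7

rB=7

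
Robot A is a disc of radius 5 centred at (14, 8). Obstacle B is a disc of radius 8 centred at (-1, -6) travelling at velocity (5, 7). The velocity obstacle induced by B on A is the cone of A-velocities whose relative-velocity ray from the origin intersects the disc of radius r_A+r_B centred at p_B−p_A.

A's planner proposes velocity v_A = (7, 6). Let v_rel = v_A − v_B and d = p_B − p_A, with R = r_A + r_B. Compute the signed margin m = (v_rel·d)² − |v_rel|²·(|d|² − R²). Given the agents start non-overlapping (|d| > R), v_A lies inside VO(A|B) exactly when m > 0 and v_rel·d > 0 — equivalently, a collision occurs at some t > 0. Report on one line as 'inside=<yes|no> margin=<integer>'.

d = (-15, -14),  |d|² = 421;  R = 5+8 = 13,  c = 421−13² = 252
v_rel = (2, -1),  |v_rel|² = 5;  v_rel·d = (2)·(-15) + (-1)·(-14) = -16
5·t² + 32·t + 252 = 0  ⇒  m = (-16)² − 5·252 = -1004
m = -1004 < 0,  v_rel·d = -16 < 0  ⇒  outside

inside=no margin=-1004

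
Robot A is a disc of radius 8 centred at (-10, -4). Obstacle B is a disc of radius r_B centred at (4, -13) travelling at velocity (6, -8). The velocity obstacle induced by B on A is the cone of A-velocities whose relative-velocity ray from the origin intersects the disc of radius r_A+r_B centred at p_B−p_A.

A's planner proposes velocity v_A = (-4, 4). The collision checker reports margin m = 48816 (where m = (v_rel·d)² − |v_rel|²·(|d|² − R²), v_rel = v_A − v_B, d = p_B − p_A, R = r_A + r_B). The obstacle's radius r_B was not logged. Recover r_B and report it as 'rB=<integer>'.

m = 48816
d = (14, -9);  v_rel = (-10, 12),  |v_rel|² = 244
v_rel×d = (-10)·(-9) − (12)·(14) = -78
since m = R²·244 − (-78)²:  R² = (6084 + 48816) / 244 = 225
R = √225 = 15  ⇒  r_B = 15 − 8 = 7

rB=7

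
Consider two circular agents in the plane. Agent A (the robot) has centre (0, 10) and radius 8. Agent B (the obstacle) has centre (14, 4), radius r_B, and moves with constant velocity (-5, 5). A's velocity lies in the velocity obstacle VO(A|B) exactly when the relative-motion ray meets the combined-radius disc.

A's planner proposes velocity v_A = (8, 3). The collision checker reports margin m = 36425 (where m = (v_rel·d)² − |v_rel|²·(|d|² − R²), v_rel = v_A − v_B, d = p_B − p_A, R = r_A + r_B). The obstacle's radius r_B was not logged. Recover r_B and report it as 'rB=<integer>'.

m = 36425
d = (14, -6);  v_rel = (13, -2),  |v_rel|² = 173
v_rel×d = (13)·(-6) − (-2)·(14) = -50
since m = R²·173 − (-50)²:  R² = (2500 + 36425) / 173 = 225
R = √225 = 15  ⇒  r_B = 15 − 8 = 7

rB=7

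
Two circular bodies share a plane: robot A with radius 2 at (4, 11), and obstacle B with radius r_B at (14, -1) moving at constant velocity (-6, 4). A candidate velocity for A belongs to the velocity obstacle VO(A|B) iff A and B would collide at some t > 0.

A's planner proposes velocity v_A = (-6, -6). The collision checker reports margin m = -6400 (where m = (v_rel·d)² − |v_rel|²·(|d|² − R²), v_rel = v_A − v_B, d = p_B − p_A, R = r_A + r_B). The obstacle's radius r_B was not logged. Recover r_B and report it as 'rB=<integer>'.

m = -6400
d = (10, -12);  v_rel = (0, -10),  |v_rel|² = 100
v_rel×d = (0)·(-12) − (-10)·(10) = 100
since m = R²·100 − 100²:  R² = (10000 + -6400) / 100 = 36
R = √36 = 6  ⇒  r_B = 6 − 2 = 4

rB=4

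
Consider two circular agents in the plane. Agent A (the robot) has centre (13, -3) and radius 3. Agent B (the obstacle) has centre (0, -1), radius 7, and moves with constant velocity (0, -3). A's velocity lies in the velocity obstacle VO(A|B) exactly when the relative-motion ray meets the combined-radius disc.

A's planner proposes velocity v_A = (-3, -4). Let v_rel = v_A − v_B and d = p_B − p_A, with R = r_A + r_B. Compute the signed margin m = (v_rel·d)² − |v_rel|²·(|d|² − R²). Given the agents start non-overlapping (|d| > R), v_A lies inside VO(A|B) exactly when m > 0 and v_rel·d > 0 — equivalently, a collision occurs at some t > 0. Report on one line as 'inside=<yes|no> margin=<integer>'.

d = (-13, 2),  |d|² = 173;  R = 3+7 = 10,  c = 173−10² = 73
v_rel = (-3, -1),  |v_rel|² = 10;  v_rel·d = (-3)·(-13) + (-1)·(2) = 37
10·t² − 74·t + 73 = 0  ⇒  m = 37² − 10·73 = 639
m = 639 > 0,  v_rel·d = 37 > 0  ⇒  inside

inside=yes margin=639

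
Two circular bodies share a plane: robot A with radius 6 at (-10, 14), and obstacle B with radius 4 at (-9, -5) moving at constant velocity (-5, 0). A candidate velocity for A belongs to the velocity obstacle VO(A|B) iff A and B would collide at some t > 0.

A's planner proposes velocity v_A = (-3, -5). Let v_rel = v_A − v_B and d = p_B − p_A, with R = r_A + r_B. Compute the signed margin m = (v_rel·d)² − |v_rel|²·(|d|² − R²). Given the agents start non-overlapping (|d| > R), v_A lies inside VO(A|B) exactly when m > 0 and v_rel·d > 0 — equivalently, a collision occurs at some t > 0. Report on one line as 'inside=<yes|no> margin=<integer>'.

d = (1, -19),  |d|² = 362;  R = 6+4 = 10,  c = 362−10² = 262
v_rel = (2, -5),  |v_rel|² = 29;  v_rel·d = (2)·(1) + (-5)·(-19) = 97
29·t² − 194·t + 262 = 0  ⇒  m = 97² − 29·262 = 1811
m = 1811 > 0,  v_rel·d = 97 > 0  ⇒  inside

inside=yes margin=1811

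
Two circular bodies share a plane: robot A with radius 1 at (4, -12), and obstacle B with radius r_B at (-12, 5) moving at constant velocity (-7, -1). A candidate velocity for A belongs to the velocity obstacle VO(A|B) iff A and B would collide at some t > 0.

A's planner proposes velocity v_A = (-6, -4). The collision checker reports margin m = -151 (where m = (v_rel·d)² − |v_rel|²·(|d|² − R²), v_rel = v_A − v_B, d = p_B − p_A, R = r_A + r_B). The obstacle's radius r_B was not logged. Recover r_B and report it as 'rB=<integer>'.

m = -151
d = (-16, 17);  v_rel = (1, -3),  |v_rel|² = 10
v_rel×d = (1)·(17) − (-3)·(-16) = -31
since m = R²·10 − (-31)²:  R² = (961 + -151) / 10 = 81
R = √81 = 9  ⇒  r_B = 9 − 1 = 8

rB=8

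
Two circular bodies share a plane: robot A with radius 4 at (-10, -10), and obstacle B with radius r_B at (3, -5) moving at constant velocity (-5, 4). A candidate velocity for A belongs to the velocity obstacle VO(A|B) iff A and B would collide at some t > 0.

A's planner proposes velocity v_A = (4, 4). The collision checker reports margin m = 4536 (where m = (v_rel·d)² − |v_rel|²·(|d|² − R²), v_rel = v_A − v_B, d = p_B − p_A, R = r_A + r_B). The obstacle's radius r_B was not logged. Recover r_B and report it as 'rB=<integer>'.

m = 4536
d = (13, 5);  v_rel = (9, 0),  |v_rel|² = 81
v_rel×d = (9)·(5) − (0)·(13) = 45
since m = R²·81 − 45²:  R² = (2025 + 4536) / 81 = 81
R = √81 = 9  ⇒  r_B = 9 − 4 = 5

rB=5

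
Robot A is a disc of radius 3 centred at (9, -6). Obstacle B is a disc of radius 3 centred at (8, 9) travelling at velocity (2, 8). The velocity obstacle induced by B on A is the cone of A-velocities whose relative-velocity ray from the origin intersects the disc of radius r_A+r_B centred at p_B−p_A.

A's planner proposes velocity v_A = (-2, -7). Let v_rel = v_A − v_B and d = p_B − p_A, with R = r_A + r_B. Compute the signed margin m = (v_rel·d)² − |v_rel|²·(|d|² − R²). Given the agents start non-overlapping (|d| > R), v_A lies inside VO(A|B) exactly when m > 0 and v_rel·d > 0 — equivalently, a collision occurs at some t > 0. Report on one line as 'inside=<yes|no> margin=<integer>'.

d = (-1, 15),  |d|² = 226;  R = 3+3 = 6,  c = 226−6² = 190
v_rel = (-4, -15),  |v_rel|² = 241;  v_rel·d = (-4)·(-1) + (-15)·(15) = -221
241·t² + 442·t + 190 = 0  ⇒  m = (-221)² − 241·190 = 3051
m = 3051 > 0,  v_rel·d = -221 < 0  ⇒  outside

inside=no margin=3051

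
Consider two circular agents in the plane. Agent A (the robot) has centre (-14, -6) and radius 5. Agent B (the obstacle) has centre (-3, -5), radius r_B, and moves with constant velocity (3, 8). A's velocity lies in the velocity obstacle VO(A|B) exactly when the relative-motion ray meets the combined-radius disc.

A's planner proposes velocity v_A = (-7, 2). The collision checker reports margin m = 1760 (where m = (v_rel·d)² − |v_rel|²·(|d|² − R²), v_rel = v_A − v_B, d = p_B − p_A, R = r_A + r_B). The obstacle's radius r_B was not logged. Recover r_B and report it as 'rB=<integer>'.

m = 1760
d = (11, 1);  v_rel = (-10, -6),  |v_rel|² = 136
v_rel×d = (-10)·(1) − (-6)·(11) = 56
since m = R²·136 − 56²:  R² = (3136 + 1760) / 136 = 36
R = √36 = 6  ⇒  r_B = 6 − 5 = 1

rB=1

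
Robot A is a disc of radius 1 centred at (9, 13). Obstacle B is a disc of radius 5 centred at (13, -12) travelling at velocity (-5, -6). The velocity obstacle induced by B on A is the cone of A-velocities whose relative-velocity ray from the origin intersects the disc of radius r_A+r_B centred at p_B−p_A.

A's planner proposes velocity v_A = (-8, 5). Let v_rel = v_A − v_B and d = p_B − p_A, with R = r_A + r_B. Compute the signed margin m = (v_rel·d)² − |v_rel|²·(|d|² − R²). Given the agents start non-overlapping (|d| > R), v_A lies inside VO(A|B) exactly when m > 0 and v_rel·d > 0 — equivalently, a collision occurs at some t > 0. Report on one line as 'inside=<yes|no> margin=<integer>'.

d = (4, -25),  |d|² = 641;  R = 1+5 = 6,  c = 641−6² = 605
v_rel = (-3, 11),  |v_rel|² = 130;  v_rel·d = (-3)·(4) + (11)·(-25) = -287
130·t² + 574·t + 605 = 0  ⇒  m = (-287)² − 130·605 = 3719
m = 3719 > 0,  v_rel·d = -287 < 0  ⇒  outside

inside=no margin=3719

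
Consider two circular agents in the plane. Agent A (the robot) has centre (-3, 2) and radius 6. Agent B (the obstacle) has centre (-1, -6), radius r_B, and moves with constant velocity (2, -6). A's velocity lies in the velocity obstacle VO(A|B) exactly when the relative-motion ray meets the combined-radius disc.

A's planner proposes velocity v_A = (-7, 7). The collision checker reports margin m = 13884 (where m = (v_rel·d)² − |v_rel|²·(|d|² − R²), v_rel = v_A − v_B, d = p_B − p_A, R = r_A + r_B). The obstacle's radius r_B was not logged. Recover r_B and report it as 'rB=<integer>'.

m = 13884
d = (2, -8);  v_rel = (-9, 13),  |v_rel|² = 250
v_rel×d = (-9)·(-8) − (13)·(2) = 46
since m = R²·250 − 46²:  R² = (2116 + 13884) / 250 = 64
R = √64 = 8  ⇒  r_B = 8 − 6 = 2

rB=2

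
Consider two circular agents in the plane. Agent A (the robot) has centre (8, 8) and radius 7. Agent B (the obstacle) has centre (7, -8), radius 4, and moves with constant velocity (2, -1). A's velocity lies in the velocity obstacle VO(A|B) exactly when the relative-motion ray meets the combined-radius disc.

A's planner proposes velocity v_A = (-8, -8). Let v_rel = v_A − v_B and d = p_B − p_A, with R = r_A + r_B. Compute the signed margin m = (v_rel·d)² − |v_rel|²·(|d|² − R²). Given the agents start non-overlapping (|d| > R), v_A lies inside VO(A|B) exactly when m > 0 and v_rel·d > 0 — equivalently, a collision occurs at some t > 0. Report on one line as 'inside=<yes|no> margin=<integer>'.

d = (-1, -16),  |d|² = 257;  R = 7+4 = 11,  c = 257−11² = 136
v_rel = (-10, -7),  |v_rel|² = 149;  v_rel·d = (-10)·(-1) + (-7)·(-16) = 122
149·t² − 244·t + 136 = 0  ⇒  m = 122² − 149·136 = -5380
m = -5380 < 0,  v_rel·d = 122 > 0  ⇒  outside

inside=no margin=-5380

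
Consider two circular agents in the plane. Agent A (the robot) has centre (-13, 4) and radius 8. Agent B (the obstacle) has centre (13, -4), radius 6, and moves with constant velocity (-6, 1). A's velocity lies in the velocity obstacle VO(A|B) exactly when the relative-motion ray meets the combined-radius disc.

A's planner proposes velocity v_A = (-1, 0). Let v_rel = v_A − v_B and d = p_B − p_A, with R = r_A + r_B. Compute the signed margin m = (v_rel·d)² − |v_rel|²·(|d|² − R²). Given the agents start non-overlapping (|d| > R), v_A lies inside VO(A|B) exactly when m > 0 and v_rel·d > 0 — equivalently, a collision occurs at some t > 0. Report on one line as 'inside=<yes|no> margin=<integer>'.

d = (26, -8),  |d|² = 740;  R = 8+6 = 14,  c = 740−14² = 544
v_rel = (5, -1),  |v_rel|² = 26;  v_rel·d = (5)·(26) + (-1)·(-8) = 138
26·t² − 276·t + 544 = 0  ⇒  m = 138² − 26·544 = 4900
m = 4900 > 0,  v_rel·d = 138 > 0  ⇒  inside

inside=yes margin=4900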